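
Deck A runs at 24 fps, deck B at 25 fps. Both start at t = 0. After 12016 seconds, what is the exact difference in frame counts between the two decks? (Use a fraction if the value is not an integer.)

12016 frames

A emits 24 × 12016 = 288384 frames; B emits 25 × 12016 = 300400.
Difference = 12016 frames; B is ahead of A.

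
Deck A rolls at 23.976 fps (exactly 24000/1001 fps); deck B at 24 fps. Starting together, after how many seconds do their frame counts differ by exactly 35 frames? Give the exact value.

The gap grows by |24 − 24000/1001| = 24/1001 frames per second.
Time for a 35-frame gap: 35 ÷ (24/1001) = 35035/24 s.

35035/24 seconds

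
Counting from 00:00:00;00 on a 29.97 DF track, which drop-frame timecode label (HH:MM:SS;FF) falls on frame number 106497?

Ten DF minutes hold 17982 frames, so frame 106497 lies in block 5 (frames 89910–107891) with 16587 frames into that block.
The block's first minute is 1800 frames and the rest 1798 each; 16587 frames reaches minute 9, so 5 × 18 + 9 × 2 = 108 labels have been skipped so far.
Adding those back, label number 106497 + 108 = 106605 at 30 labels/s is 3553 s + 15 f = 0 h 59 min 13 s frame 15, i.e. 00:59:13;15.

00:59:13;15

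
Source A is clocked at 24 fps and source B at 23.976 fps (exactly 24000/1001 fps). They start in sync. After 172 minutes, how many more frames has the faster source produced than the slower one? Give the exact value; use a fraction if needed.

172 min = 10320 s.
A emits 24 × 10320 = 247680 frames; B emits 24000/1001 × 10320 = 247680000/1001.
Difference = 247680/1001 frames (≈ 247.4326); B is behind A.

247680/1001 frames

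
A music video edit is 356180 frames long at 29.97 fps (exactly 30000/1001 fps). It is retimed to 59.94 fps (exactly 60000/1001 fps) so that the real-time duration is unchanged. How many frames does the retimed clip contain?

Frames at target rate = 356180 × (60000/1001) / (30000/1001) = 712360.

712360 frames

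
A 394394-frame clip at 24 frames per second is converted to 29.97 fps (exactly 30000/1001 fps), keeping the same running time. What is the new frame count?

Target frames = source frames × (target rate / source rate) = 394394 × (30000/1001)/(24) = 394394 × 1250/1001 = 492500.

492500 frames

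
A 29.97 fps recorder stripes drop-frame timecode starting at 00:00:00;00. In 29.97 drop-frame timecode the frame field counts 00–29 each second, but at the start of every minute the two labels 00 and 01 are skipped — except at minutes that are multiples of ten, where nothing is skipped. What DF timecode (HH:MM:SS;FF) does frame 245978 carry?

Ten DF minutes hold 17982 frames, so frame 245978 lies in block 13 (frames 233766–251747) with 12212 frames into that block.
The block's first minute is 1800 frames and the rest 1798 each; 12212 frames reaches minute 6, so 13 × 18 + 6 × 2 = 246 labels have been skipped so far.
Adding those back, label number 245978 + 246 = 246224 at 30 labels/s is 8207 s + 14 f = 2 h 16 min 47 s frame 14, i.e. 02:16:47;14.

02:16:47;14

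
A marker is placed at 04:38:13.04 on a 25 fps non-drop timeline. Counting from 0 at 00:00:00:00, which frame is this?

Total seconds to the label: (4 × 3600 + 38 × 60 + 13) = 16693.
Frame index = 16693 × 25 + 4 = 417329.

417329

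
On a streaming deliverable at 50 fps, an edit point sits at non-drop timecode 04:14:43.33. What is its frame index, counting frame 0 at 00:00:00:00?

764183

Total seconds to the label: (4 × 3600 + 14 × 60 + 43) = 15283.
Frame index = 15283 × 50 + 33 = 764183.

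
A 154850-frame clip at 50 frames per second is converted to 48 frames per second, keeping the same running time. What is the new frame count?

Target frames = source frames × (target rate / source rate) = 154850 × (48)/(50) = 154850 × 24/25 = 148656.

148656 frames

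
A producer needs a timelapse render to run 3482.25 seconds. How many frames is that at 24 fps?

83574 frames

Frames = 3482.25 × 24 = 83574.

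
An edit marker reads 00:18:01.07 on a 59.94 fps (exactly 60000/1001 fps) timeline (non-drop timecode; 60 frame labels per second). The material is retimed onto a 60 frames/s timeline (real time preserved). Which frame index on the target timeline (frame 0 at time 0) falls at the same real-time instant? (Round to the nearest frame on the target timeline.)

frame 64932

Source frame index: (0×3600 + 18×60 + 1) × 60 + 7 = 64867.
Real time: 64867 / (60000/1001) = 64931867/60000 s.
Target frame: (64931867/60000) × (60) = 64931867/1000 ≈ 64931.867 → 64932.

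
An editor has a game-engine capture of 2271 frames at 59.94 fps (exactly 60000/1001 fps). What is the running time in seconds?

Running time = 2271 / (60000/1001) = 37.88785 s.

37.88785 seconds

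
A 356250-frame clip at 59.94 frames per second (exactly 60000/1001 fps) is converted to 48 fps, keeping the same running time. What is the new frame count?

Target frames = source frames × (target rate / source rate) = 356250 × (48)/(60000/1001) = 356250 × 1001/1250 = 285285.

285285 frames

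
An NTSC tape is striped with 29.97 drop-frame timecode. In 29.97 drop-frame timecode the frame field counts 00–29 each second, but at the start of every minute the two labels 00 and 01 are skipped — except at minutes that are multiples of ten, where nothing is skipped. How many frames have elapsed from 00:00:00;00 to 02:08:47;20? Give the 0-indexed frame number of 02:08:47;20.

231598

As if non-drop at 30 labels/s: (2 × 3600 + 8 × 60 + 47) × 30 + 20 = 231830.
Minute boundaries passed: 128; those not divisible by 10: 128 − 12 = 116; dropped labels = 2 × 116 = 232.
Actual frame index = 231830 − 232 = 231598.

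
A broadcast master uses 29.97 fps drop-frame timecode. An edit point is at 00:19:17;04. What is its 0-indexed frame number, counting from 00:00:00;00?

34678

Complete 10-minute blocks: 1, each 17982 frames → 17982.
Remaining 9 whole minutes in the current block: 1800 + 8 × 1798 = 16184 frames.
Within the current minute: 17 × 30 + 4 − 2 = 512 (labels ;00/;01 skipped at this minute). Total = 17982 + 16184 + 512 = 34678.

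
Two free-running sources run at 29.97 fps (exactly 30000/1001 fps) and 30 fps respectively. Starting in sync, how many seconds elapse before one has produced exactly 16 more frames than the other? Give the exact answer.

8008/15 seconds

The gap grows by |30 − 30000/1001| = 30/1001 frames per second.
Time for a 16-frame gap: 16 ÷ (30/1001) = 8008/15 s.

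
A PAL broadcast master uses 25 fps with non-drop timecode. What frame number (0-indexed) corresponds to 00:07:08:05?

Total seconds to the label: (0 × 3600 + 7 × 60 + 8) = 428.
Frame index = 428 × 25 + 5 = 10705.

frame 10705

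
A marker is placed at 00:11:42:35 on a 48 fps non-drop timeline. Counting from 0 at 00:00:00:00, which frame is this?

frame 33731

Total seconds to the label: (0 × 3600 + 11 × 60 + 42) = 702.
Frame index = 702 × 48 + 35 = 33731.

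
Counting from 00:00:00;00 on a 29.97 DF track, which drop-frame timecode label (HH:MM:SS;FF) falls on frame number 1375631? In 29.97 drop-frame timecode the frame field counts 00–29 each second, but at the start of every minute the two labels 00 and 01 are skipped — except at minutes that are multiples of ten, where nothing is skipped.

12:45:00;09

Ten DF minutes hold 17982 frames, so frame 1375631 lies in block 76 (frames 1366632–1384613) with 8999 frames into that block.
The block's first minute is 1800 frames and the rest 1798 each; 8999 frames reaches minute 5, so 76 × 18 + 5 × 2 = 1378 labels have been skipped so far.
Adding those back, label number 1375631 + 1378 = 1377009 at 30 labels/s is 45900 s + 9 f = 12 h 45 min 0 s frame 9, i.e. 12:45:00;09.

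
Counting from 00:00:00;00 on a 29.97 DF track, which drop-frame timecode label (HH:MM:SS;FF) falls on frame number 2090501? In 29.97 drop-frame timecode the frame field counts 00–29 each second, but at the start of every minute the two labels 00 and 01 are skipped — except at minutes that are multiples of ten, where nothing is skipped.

Ten DF minutes hold 17982 frames, so frame 2090501 lies in block 116 (frames 2085912–2103893) with 4589 frames into that block.
The block's first minute is 1800 frames and the rest 1798 each; 4589 frames reaches minute 2, so 116 × 18 + 2 × 2 = 2092 labels have been skipped so far.
Adding those back, label number 2090501 + 2092 = 2092593 at 30 labels/s is 69753 s + 3 f = 19 h 22 min 33 s frame 3, i.e. 19:22:33;03.

19:22:33;03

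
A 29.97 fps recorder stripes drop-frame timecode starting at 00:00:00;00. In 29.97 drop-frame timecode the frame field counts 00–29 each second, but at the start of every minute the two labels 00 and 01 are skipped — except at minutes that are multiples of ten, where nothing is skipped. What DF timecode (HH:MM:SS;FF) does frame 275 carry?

Ten DF minutes hold 17982 frames, so frame 275 lies in block 0 (frames 0–17981) with 275 frames into that block.
The block's first minute is 1800 frames and the rest 1798 each; 275 frames reaches minute 0, so 0 × 18 + 0 × 2 = 0 labels have been skipped so far.
Adding those back, label number 275 + 0 = 275 at 30 labels/s is 9 s + 5 f = 0 h 0 min 9 s frame 5, i.e. 00:00:09;05.

00:00:09;05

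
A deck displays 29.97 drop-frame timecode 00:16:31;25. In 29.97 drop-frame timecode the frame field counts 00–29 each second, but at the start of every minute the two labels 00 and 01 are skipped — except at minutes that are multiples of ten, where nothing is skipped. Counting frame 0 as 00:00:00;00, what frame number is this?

Complete 10-minute blocks: 1, each 17982 frames → 17982.
Remaining 6 whole minutes in the current block: 1800 + 5 × 1798 = 10790 frames.
Within the current minute: 31 × 30 + 25 − 2 = 953 (labels ;00/;01 skipped at this minute). Total = 17982 + 10790 + 953 = 29725.

29725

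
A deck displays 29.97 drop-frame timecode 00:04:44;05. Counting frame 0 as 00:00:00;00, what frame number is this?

8517

As if non-drop at 30 labels/s: (0 × 3600 + 4 × 60 + 44) × 30 + 5 = 8525.
Minute boundaries passed: 4; those not divisible by 10: 4 − 0 = 4; dropped labels = 2 × 4 = 8.
Actual frame index = 8525 − 8 = 8517.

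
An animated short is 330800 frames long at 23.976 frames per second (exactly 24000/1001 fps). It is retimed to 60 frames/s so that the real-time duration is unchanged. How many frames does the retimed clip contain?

827827 frames

Target frames = source frames × (target rate / source rate) = 330800 × (60)/(24000/1001) = 330800 × 1001/400 = 827827.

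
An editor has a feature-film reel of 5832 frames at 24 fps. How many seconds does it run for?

Running time = 5832 / (24) = 243 s.

243 seconds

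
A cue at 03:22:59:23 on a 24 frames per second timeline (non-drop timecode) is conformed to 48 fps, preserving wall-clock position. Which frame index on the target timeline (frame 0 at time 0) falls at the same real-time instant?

frame 584638

Source frame index: (3×3600 + 22×60 + 59) × 24 + 23 = 292319.
Real time: 292319 / (24) = 292319/24 s.
Target frame: (292319/24) × (48) = 584638.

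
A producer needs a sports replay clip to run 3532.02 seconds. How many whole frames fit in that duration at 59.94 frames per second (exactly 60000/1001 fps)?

Frames = 3532.02 × 60000/1001 = 211921200/1001 ≈ 211709.4905.
Complete frames: 211709.

211709 frames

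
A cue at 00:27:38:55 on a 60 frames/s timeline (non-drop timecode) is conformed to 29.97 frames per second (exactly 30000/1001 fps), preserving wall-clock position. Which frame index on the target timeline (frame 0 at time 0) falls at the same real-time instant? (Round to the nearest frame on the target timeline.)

Source frame index: (0×3600 + 27×60 + 38) × 60 + 55 = 99535.
Real time: 99535 / (60) = 19907/12 s.
Target frame: (19907/12) × (30000/1001) = 49767500/1001 ≈ 49717.782 → 49718.

frame 49718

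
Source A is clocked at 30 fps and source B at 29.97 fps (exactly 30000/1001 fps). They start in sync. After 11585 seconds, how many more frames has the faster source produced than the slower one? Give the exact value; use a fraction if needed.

49650/143 frames

A emits 30 × 11585 = 347550 frames; B emits 30000/1001 × 11585 = 49650000/143.
Difference = 49650/143 frames (≈ 347.2028); B is behind A.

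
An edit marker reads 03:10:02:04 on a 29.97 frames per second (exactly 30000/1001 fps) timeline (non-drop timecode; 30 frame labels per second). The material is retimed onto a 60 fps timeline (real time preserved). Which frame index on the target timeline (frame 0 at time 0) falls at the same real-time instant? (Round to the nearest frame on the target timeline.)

Source frame index: (3×3600 + 10×60 + 2) × 30 + 4 = 342064.
Real time: 342064 / (30000/1001) = 21400379/1875 s.
Target frame: (21400379/1875) × (60) = 85601516/125 ≈ 684812.128 → 684812.

frame 684812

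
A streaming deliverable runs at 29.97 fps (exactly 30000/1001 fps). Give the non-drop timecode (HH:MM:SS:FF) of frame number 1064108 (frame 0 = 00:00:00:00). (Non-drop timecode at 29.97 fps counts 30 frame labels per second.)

09:51:10:08

1064108 ÷ 30 = 35470 full seconds, remainder 8 frames.
35470 s = 9 h 51 min 10 s.
Timecode: 09:51:10:08.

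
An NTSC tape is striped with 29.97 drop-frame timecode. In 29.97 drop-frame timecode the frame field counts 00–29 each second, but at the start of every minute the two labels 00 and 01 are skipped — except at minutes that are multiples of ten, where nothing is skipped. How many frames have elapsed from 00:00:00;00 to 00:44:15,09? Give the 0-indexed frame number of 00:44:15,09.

79579

Complete 10-minute blocks: 4, each 17982 frames → 71928.
Remaining 4 whole minutes in the current block: 1800 + 3 × 1798 = 7194 frames.
Within the current minute: 15 × 30 + 9 − 2 = 457 (labels ;00/;01 skipped at this minute). Total = 71928 + 7194 + 457 = 79579.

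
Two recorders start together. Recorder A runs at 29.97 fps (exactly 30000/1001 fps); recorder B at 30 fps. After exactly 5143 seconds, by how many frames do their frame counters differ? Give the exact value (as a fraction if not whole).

A emits 30000/1001 × 5143 = 154290000/1001 frames; B emits 30 × 5143 = 154290.
Difference = 154290/1001 frames (≈ 154.1359); B is ahead of A.

154290/1001 frames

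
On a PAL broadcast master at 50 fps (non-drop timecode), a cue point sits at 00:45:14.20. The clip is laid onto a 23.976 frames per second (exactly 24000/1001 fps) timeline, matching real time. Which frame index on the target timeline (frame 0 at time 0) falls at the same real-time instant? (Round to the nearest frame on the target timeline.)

Source frame index: (0×3600 + 45×60 + 14) × 50 + 20 = 135720.
Real time: 135720 / (50) = 13572/5 s.
Target frame: (13572/5) × (24000/1001) = 5011200/77 ≈ 65080.519 → 65081.

frame 65081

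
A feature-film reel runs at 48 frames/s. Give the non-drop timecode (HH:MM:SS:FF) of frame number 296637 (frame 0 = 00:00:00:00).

296637 ÷ 48 = 6179 full seconds, remainder 45 frames.
6179 s = 1 h 42 min 59 s.
Timecode: 01:42:59:45.

01:42:59:45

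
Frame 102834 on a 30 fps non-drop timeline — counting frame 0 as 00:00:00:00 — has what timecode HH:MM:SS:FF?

102834 ÷ 30 = 3427 full seconds, remainder 24 frames.
3427 s = 0 h 57 min 7 s.
Timecode: 00:57:07:24.

00:57:07:24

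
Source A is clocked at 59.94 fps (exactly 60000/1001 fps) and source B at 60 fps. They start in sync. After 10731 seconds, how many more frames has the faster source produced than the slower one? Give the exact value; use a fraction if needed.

91980/143 frames

A emits 60000/1001 × 10731 = 91980000/143 frames; B emits 60 × 10731 = 643860.
Difference = 91980/143 frames (≈ 643.2168); B is ahead of A.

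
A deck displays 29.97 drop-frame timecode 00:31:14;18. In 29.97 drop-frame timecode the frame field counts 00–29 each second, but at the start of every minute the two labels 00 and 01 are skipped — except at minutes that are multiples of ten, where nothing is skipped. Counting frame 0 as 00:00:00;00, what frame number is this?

56182

Complete 10-minute blocks: 3, each 17982 frames → 53946.
Remaining 1 whole minute in the current block: 1800 + 0 × 1798 = 1800 frames.
Within the current minute: 14 × 30 + 18 − 2 = 436 (labels ;00/;01 skipped at this minute). Total = 53946 + 1800 + 436 = 56182.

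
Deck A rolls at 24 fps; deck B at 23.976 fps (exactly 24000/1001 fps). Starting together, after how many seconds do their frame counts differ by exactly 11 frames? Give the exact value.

The gap grows by |24000/1001 − 24| = 24/1001 frames per second.
Time for a 11-frame gap: 11 ÷ (24/1001) = 11011/24 s.

11011/24 seconds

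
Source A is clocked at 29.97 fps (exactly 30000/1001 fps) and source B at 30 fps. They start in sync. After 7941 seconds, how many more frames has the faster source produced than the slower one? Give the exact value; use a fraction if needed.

A emits 30000/1001 × 7941 = 238230000/1001 frames; B emits 30 × 7941 = 238230.
Difference = 238230/1001 frames (≈ 237.9920); B is ahead of A.

238230/1001 frames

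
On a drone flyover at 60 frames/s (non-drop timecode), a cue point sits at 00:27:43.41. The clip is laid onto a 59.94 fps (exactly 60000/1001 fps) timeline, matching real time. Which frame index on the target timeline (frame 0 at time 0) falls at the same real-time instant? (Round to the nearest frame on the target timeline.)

Source frame index: (0×3600 + 27×60 + 43) × 60 + 41 = 99821.
Real time: 99821 / (60) = 99821/60 s.
Target frame: (99821/60) × (60000/1001) = 99821000/1001 ≈ 99721.279 → 99721.

frame 99721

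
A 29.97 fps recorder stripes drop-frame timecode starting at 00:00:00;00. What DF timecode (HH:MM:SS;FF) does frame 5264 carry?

Each 10-minute DF block holds 10 × 60 × 30 − 9 × 2 = 17982 frames. 5264 ÷ 17982 → 0 full blocks, remainder 5264.
Within the partial block the first minute is 1800 frames and each further minute 1798, so 2 further minute boundaries passed. Total skipped labels = 18 × 0 + 2 × 2 = 4.
Non-drop label index = 5264 + 4 = 5268; at 30 labels/s that is 00:02:55:18, i.e. DF 00:02:55;18.

00:02:55;18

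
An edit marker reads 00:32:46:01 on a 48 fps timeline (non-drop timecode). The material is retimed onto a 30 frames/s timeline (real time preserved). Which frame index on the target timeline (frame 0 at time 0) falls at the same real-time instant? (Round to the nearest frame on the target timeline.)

Source frame index: (0×3600 + 32×60 + 46) × 48 + 1 = 94369.
Real time: 94369 / (48) = 94369/48 s.
Target frame: (94369/48) × (30) = 471845/8 ≈ 58980.625 → 58981.

frame 58981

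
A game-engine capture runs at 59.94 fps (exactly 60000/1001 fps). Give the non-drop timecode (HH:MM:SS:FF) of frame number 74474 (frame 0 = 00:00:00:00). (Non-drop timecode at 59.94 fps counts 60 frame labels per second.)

00:20:41:14

74474 ÷ 60 = 1241 full seconds, remainder 14 frames.
1241 s = 0 h 20 min 41 s.
Timecode: 00:20:41:14.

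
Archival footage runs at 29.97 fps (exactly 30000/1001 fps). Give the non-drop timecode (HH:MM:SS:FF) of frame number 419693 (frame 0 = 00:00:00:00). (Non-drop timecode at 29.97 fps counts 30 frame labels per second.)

419693 ÷ 30 = 13989 full seconds, remainder 23 frames.
13989 s = 3 h 53 min 9 s.
Timecode: 03:53:09:23.

03:53:09:23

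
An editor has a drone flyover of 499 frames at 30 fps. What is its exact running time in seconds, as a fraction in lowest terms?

Running time = 499 ÷ (30) = 499 × 1/30 = 499/30 s.

499/30 seconds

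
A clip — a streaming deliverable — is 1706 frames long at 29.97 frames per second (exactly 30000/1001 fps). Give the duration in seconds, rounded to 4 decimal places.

Running time = 1706 × 1001/30000 = 853853/15000 s ≈ 56.9235 s.

56.9235 seconds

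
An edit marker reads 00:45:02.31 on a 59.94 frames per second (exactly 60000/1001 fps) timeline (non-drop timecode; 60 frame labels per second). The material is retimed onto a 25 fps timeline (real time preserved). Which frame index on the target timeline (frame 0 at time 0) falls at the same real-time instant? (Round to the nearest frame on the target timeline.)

Source frame index: (0×3600 + 45×60 + 2) × 60 + 31 = 162151.
Real time: 162151 / (60000/1001) = 162313151/60000 s.
Target frame: (162313151/60000) × (25) = 162313151/2400 ≈ 67630.480 → 67630.

frame 67630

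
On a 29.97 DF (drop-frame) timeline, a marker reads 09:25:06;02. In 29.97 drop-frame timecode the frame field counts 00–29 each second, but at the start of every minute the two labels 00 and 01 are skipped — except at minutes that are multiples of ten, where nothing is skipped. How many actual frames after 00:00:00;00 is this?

1016164

Complete 10-minute blocks: 56, each 17982 frames → 1006992.
Remaining 5 whole minutes in the current block: 1800 + 4 × 1798 = 8992 frames.
Within the current minute: 6 × 30 + 2 − 2 = 180 (labels ;00/;01 skipped at this minute). Total = 1006992 + 8992 + 180 = 1016164.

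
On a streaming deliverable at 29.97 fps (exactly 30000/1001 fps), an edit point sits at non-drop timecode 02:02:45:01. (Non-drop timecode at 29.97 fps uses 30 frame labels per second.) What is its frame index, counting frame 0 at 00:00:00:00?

220951

Total seconds to the label: (2 × 3600 + 2 × 60 + 45) = 7365.
Frame index = 7365 × 30 + 1 = 220951.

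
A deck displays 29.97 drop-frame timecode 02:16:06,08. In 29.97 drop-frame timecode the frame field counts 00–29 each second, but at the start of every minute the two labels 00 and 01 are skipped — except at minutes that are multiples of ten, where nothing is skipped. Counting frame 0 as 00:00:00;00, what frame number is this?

244742

As if non-drop at 30 labels/s: (2 × 3600 + 16 × 60 + 6) × 30 + 8 = 244988.
Minute boundaries passed: 136; those not divisible by 10: 136 − 13 = 123; dropped labels = 2 × 123 = 246.
Actual frame index = 244988 − 246 = 244742.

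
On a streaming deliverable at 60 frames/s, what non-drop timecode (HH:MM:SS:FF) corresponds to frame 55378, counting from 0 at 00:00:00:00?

55378 ÷ 60 = 922 full seconds, remainder 58 frames.
922 s = 0 h 15 min 22 s.
Timecode: 00:15:22:58.

00:15:22:58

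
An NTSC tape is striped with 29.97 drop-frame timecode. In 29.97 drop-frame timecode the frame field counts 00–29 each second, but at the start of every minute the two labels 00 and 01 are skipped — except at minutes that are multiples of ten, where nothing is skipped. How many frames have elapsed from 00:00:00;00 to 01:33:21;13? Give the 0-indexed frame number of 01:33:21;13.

As if non-drop at 30 labels/s: (1 × 3600 + 33 × 60 + 21) × 30 + 13 = 168043.
Minute boundaries passed: 93; those not divisible by 10: 93 − 9 = 84; dropped labels = 2 × 84 = 168.
Actual frame index = 168043 − 168 = 167875.

167875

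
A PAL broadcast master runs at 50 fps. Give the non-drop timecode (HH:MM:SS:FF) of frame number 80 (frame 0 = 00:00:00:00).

00:00:01:30

80 ÷ 50 = 1 full seconds, remainder 30 frames.
1 s = 0 h 0 min 1 s.
Timecode: 00:00:01:30.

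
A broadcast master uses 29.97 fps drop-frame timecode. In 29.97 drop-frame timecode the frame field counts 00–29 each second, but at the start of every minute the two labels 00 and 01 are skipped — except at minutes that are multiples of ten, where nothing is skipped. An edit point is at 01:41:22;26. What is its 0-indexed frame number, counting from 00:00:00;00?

182304

As if non-drop at 30 labels/s: (1 × 3600 + 41 × 60 + 22) × 30 + 26 = 182486.
Minute boundaries passed: 101; those not divisible by 10: 101 − 10 = 91; dropped labels = 2 × 91 = 182.
Actual frame index = 182486 − 182 = 182304.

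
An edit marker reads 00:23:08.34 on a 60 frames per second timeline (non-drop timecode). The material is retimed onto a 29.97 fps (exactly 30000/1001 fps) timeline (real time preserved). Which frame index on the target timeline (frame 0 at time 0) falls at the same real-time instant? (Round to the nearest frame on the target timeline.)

frame 41615

Source frame index: (0×3600 + 23×60 + 8) × 60 + 34 = 83314.
Real time: 83314 / (60) = 41657/30 s.
Target frame: (41657/30) × (30000/1001) = 541000/13 ≈ 41615.385 → 41615.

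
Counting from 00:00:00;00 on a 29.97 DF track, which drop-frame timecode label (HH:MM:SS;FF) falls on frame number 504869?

04:40:45;23

Ten DF minutes hold 17982 frames, so frame 504869 lies in block 28 (frames 503496–521477) with 1373 frames into that block.
The block's first minute is 1800 frames and the rest 1798 each; 1373 frames reaches minute 0, so 28 × 18 + 0 × 2 = 504 labels have been skipped so far.
Adding those back, label number 504869 + 504 = 505373 at 30 labels/s is 16845 s + 23 f = 4 h 40 min 45 s frame 23, i.e. 04:40:45;23.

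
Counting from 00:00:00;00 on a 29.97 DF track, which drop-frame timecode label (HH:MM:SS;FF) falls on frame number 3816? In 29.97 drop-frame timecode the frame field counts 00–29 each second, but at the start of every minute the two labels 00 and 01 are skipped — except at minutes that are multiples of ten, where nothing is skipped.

00:02:07;10

Each 10-minute DF block holds 10 × 60 × 30 − 9 × 2 = 17982 frames. 3816 ÷ 17982 → 0 full blocks, remainder 3816.
Within the partial block the first minute is 1800 frames and each further minute 1798, so 2 further minute boundaries passed. Total skipped labels = 18 × 0 + 2 × 2 = 4.
Non-drop label index = 3816 + 4 = 3820; at 30 labels/s that is 00:02:07:10, i.e. DF 00:02:07;10.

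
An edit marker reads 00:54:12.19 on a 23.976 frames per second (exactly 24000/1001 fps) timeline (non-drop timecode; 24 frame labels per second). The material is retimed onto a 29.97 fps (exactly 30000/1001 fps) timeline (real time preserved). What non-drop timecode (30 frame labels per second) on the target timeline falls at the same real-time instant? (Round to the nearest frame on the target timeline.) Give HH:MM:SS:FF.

00:54:12:24

Source frame index: (0×3600 + 54×60 + 12) × 24 + 19 = 78067.
Real time: 78067 / (24000/1001) = 78145067/24000 s.
Target frame: (78145067/24000) × (30000/1001) = 390335/4 ≈ 97583.750 → 97584.
At 30 labels/s: frame 97584 → 00:54:12:24.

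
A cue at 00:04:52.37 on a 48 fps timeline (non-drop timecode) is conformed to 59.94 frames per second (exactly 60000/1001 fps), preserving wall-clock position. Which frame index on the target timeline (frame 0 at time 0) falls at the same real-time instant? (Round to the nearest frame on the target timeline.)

frame 17549

Source frame index: (0×3600 + 4×60 + 52) × 48 + 37 = 14053.
Real time: 14053 / (48) = 14053/48 s.
Target frame: (14053/48) × (60000/1001) = 1351250/77 ≈ 17548.701 → 17549.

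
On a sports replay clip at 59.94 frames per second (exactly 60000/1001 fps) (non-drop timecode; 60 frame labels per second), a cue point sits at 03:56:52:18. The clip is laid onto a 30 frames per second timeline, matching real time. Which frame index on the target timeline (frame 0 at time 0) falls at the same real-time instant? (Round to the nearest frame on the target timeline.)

frame 426795

Source frame index: (3×3600 + 56×60 + 52) × 60 + 18 = 852738.
Real time: 852738 / (60000/1001) = 142265123/10000 s.
Target frame: (142265123/10000) × (30) = 426795369/1000 ≈ 426795.369 → 426795.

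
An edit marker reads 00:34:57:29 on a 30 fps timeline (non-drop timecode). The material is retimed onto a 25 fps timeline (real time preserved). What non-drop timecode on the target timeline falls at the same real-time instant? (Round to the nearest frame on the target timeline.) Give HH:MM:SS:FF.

00:34:57:24

Source frame index: (0×3600 + 34×60 + 57) × 30 + 29 = 62939.
Real time: 62939 / (30) = 62939/30 s.
Target frame: (62939/30) × (25) = 314695/6 ≈ 52449.167 → 52449.
At 25 labels/s: frame 52449 → 00:34:57:24.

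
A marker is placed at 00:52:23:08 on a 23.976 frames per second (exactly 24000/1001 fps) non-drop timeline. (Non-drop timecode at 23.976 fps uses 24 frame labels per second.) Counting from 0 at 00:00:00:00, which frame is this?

75440

Total seconds to the label: (0 × 3600 + 52 × 60 + 23) = 3143.
Frame index = 3143 × 24 + 8 = 75440.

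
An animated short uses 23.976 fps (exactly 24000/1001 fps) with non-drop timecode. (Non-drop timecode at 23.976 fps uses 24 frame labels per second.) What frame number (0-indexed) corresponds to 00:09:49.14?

Total seconds to the label: (0 × 3600 + 9 × 60 + 49) = 589.
Frame index = 589 × 24 + 14 = 14150.

frame 14150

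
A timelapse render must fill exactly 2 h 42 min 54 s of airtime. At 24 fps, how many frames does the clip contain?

234576 frames

2 h 42 min 54 s = 9774 s.
Frames = 9774 × 24 = 234576.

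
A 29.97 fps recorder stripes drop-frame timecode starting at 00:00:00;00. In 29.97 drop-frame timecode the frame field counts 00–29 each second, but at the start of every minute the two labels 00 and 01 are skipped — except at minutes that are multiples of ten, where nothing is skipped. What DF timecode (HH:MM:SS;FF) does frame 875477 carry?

Ten DF minutes hold 17982 frames, so frame 875477 lies in block 48 (frames 863136–881117) with 12341 frames into that block.
The block's first minute is 1800 frames and the rest 1798 each; 12341 frames reaches minute 6, so 48 × 18 + 6 × 2 = 876 labels have been skipped so far.
Adding those back, label number 875477 + 876 = 876353 at 30 labels/s is 29211 s + 23 f = 8 h 6 min 51 s frame 23, i.e. 08:06:51;23.

08:06:51;23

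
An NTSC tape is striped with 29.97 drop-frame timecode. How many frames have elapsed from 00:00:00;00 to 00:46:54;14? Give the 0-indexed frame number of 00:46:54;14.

As if non-drop at 30 labels/s: (0 × 3600 + 46 × 60 + 54) × 30 + 14 = 84434.
Minute boundaries passed: 46; those not divisible by 10: 46 − 4 = 42; dropped labels = 2 × 42 = 84.
Actual frame index = 84434 − 84 = 84350.

84350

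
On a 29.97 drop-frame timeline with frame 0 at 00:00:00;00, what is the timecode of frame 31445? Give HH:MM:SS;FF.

Ten DF minutes hold 17982 frames, so frame 31445 lies in block 1 (frames 17982–35963) with 13463 frames into that block.
The block's first minute is 1800 frames and the rest 1798 each; 13463 frames reaches minute 7, so 1 × 18 + 7 × 2 = 32 labels have been skipped so far.
Adding those back, label number 31445 + 32 = 31477 at 30 labels/s is 1049 s + 7 f = 0 h 17 min 29 s frame 7, i.e. 00:17:29;07.

00:17:29;07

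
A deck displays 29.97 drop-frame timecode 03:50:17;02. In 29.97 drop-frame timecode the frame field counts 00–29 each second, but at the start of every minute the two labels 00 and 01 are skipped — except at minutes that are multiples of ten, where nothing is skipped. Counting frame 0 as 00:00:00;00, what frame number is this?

As if non-drop at 30 labels/s: (3 × 3600 + 50 × 60 + 17) × 30 + 2 = 414512.
Minute boundaries passed: 230; those not divisible by 10: 230 − 23 = 207; dropped labels = 2 × 207 = 414.
Actual frame index = 414512 − 414 = 414098.

414098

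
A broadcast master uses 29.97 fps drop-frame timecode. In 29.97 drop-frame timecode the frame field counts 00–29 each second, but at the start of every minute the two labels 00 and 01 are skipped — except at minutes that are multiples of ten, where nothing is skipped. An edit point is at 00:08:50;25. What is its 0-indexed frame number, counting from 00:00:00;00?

15909

As if non-drop at 30 labels/s: (0 × 3600 + 8 × 60 + 50) × 30 + 25 = 15925.
Minute boundaries passed: 8; those not divisible by 10: 8 − 0 = 8; dropped labels = 2 × 8 = 16.
Actual frame index = 15925 − 16 = 15909.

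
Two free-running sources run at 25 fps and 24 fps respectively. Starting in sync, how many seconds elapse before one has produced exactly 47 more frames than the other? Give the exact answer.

47 seconds

The gap grows by |24 − 25| = 1 frame per second.
Time for a 47-frame gap: 47 ÷ (1) = 47 s.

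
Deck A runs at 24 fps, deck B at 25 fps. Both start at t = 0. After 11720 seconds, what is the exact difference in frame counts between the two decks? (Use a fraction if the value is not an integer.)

11720 frames

A emits 24 × 11720 = 281280 frames; B emits 25 × 11720 = 293000.
Difference = 11720 frames; B is ahead of A.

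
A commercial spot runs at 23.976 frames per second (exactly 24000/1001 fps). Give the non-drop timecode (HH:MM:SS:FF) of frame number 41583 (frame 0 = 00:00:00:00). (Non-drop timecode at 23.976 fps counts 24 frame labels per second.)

41583 ÷ 24 = 1732 full seconds, remainder 15 frames.
1732 s = 0 h 28 min 52 s.
Timecode: 00:28:52:15.

00:28:52:15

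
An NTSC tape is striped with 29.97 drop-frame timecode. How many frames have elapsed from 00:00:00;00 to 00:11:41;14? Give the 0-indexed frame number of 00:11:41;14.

21024

Complete 10-minute blocks: 1, each 17982 frames → 17982.
Remaining 1 whole minute in the current block: 1800 + 0 × 1798 = 1800 frames.
Within the current minute: 41 × 30 + 14 − 2 = 1242 (labels ;00/;01 skipped at this minute). Total = 17982 + 1800 + 1242 = 21024.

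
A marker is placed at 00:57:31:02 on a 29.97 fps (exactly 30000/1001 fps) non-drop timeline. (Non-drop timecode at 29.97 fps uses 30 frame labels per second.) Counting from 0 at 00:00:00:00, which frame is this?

Total seconds to the label: (0 × 3600 + 57 × 60 + 31) = 3451.
Frame index = 3451 × 30 + 2 = 103532.

103532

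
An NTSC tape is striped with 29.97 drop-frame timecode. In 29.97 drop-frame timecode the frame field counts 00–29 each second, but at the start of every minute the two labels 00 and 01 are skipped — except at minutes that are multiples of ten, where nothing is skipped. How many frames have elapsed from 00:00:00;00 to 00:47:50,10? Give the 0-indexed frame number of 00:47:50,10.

As if non-drop at 30 labels/s: (0 × 3600 + 47 × 60 + 50) × 30 + 10 = 86110.
Minute boundaries passed: 47; those not divisible by 10: 47 − 4 = 43; dropped labels = 2 × 43 = 86.
Actual frame index = 86110 − 86 = 86024.

86024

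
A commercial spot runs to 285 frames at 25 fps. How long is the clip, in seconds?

Running time = 285 / (25) = 11.4 s.

11.4 seconds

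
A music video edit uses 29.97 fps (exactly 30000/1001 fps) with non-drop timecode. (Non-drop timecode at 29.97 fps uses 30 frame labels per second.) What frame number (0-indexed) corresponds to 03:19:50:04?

Total seconds to the label: (3 × 3600 + 19 × 60 + 50) = 11990.
Frame index = 11990 × 30 + 4 = 359704.

frame 359704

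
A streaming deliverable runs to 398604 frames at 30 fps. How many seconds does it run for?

Running time = 398604 / (30) = 13286.8 s.

13286.8 seconds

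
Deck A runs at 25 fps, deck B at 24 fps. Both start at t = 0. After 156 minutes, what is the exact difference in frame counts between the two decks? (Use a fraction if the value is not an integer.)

9360 frames

156 min = 9360 s.
A emits 25 × 9360 = 234000 frames; B emits 24 × 9360 = 224640.
Difference = 9360 frames; B is behind A.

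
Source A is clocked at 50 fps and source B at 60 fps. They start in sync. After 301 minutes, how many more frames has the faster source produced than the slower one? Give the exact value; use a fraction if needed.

301 min = 18060 s.
A emits 50 × 18060 = 903000 frames; B emits 60 × 18060 = 1083600.
Difference = 180600 frames; B is ahead of A.

180600 frames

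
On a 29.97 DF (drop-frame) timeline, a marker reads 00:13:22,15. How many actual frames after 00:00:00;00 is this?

Complete 10-minute blocks: 1, each 17982 frames → 17982.
Remaining 3 whole minutes in the current block: 1800 + 2 × 1798 = 5396 frames.
Within the current minute: 22 × 30 + 15 − 2 = 673 (labels ;00/;01 skipped at this minute). Total = 17982 + 5396 + 673 = 24051.

24051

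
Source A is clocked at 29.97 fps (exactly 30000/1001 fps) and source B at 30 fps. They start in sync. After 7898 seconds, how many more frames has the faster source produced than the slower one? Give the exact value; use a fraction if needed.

21540/91 frames

A emits 30000/1001 × 7898 = 21540000/91 frames; B emits 30 × 7898 = 236940.
Difference = 21540/91 frames (≈ 236.7033); B is ahead of A.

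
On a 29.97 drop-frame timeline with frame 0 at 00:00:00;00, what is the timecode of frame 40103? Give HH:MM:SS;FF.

00:22:18;03

Each 10-minute DF block holds 10 × 60 × 30 − 9 × 2 = 17982 frames. 40103 ÷ 17982 → 2 full blocks, remainder 4139.
Within the partial block the first minute is 1800 frames and each further minute 1798, so 2 further minute boundaries passed. Total skipped labels = 18 × 2 + 2 × 2 = 40.
Non-drop label index = 40103 + 40 = 40143; at 30 labels/s that is 00:22:18:03, i.e. DF 00:22:18;03.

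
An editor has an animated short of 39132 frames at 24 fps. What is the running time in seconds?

Running time = 39132 / (24) = 1630.5 s.

1630.5 seconds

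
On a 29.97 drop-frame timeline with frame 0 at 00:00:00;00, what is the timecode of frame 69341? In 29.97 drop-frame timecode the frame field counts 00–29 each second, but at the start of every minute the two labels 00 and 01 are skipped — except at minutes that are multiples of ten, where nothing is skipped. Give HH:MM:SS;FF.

00:38:33;21

Ten DF minutes hold 17982 frames, so frame 69341 lies in block 3 (frames 53946–71927) with 15395 frames into that block.
The block's first minute is 1800 frames and the rest 1798 each; 15395 frames reaches minute 8, so 3 × 18 + 8 × 2 = 70 labels have been skipped so far.
Adding those back, label number 69341 + 70 = 69411 at 30 labels/s is 2313 s + 21 f = 0 h 38 min 33 s frame 21, i.e. 00:38:33;21.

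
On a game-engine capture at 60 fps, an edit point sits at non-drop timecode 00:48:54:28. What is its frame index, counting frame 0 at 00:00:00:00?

Total seconds to the label: (0 × 3600 + 48 × 60 + 54) = 2934.
Frame index = 2934 × 60 + 28 = 176068.

frame 176068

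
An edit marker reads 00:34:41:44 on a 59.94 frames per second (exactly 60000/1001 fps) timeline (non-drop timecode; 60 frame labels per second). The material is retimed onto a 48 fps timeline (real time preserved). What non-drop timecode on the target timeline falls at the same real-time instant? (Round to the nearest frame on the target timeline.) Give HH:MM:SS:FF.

00:34:43:39

Source frame index: (0×3600 + 34×60 + 41) × 60 + 44 = 124904.
Real time: 124904 / (60000/1001) = 15628613/7500 s.
Target frame: (15628613/7500) × (48) = 62514452/625 ≈ 100023.123 → 100023.
At 48 labels/s: frame 100023 → 00:34:43:39.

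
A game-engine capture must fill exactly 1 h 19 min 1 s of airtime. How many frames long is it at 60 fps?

284460 frames

1 h 19 min 1 s = 4741 s.
Frames = 4741 × 60 = 284460.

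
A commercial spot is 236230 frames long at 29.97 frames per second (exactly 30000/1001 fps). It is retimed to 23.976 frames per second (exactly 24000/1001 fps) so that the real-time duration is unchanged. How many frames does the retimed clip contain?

188984 frames

Frames at target rate = 236230 × (24000/1001) / (30000/1001) = 188984.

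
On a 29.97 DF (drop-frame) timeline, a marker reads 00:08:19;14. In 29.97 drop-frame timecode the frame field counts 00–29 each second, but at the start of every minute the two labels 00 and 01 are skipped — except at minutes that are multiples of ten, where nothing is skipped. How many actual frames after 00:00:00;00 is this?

14968

As if non-drop at 30 labels/s: (0 × 3600 + 8 × 60 + 19) × 30 + 14 = 14984.
Minute boundaries passed: 8; those not divisible by 10: 8 − 0 = 8; dropped labels = 2 × 8 = 16.
Actual frame index = 14984 − 16 = 14968.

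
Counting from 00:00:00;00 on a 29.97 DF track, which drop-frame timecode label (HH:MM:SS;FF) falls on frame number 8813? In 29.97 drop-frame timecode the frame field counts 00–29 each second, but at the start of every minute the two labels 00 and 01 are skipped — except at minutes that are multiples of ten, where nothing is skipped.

Each 10-minute DF block holds 10 × 60 × 30 − 9 × 2 = 17982 frames. 8813 ÷ 17982 → 0 full blocks, remainder 8813.
Within the partial block the first minute is 1800 frames and each further minute 1798, so 4 further minute boundaries passed. Total skipped labels = 18 × 0 + 2 × 4 = 8.
Non-drop label index = 8813 + 8 = 8821; at 30 labels/s that is 00:04:54:01, i.e. DF 00:04:54;01.

00:04:54;01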